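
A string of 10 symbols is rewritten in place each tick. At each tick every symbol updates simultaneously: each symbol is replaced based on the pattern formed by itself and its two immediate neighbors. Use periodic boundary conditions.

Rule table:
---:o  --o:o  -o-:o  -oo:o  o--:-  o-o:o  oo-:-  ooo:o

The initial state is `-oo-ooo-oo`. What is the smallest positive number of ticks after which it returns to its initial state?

10

tick 1: oo-ooo-oo-
tick 2: o-ooo-oo-o
tick 3: -ooo-oo-oo
tick 4: ooo-oo-oo-
tick 5: oo-oo-oo-o
tick 6: o-oo-oo-oo
tick 7: -oo-oo-ooo
tick 8: oo-oo-ooo-
tick 9: o-oo-ooo-o
tick 10: -oo-ooo-oo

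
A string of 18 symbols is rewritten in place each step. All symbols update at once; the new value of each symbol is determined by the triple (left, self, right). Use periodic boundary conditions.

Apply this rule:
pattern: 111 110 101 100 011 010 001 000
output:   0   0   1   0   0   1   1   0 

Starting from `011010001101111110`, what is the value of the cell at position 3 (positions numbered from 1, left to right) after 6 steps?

1

step 1: 100110010010000000
step 2: 101000110110000001
step 3: 011001001000000010
step 4: 100011011000000110
step 5: 100100100000001001
step 6: 001101100000011010
position 3 holds 1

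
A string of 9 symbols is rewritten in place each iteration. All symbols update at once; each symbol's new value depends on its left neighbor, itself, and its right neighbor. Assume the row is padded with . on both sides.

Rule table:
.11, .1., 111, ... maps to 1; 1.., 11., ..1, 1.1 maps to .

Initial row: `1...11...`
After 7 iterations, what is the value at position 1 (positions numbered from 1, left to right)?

iteration 1: 1.1.1..11
iteration 2: 1.1.1..1.
iteration 3: 1.1.1..1.  (fixed point — unchanged through iteration 7)
position 1 holds 1

1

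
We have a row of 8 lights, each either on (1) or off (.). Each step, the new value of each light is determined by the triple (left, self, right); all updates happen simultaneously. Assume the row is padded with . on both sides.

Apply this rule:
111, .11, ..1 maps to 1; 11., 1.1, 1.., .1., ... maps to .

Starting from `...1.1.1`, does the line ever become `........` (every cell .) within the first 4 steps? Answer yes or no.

yes

step 1: ..1.....
step 2: .1......
step 3: 1.......
step 4: ........
all cells are . at step 4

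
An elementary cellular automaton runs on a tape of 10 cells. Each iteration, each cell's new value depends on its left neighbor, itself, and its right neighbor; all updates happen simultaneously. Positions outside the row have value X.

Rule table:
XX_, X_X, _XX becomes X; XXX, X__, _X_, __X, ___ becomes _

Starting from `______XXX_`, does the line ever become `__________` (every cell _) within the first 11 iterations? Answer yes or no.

iteration 1: ______X_XX
iteration 2: _______XX_
iteration 3: _______XXX
iteration 4: _______X__
iteration 5: __________
all cells are _ at iteration 5

yes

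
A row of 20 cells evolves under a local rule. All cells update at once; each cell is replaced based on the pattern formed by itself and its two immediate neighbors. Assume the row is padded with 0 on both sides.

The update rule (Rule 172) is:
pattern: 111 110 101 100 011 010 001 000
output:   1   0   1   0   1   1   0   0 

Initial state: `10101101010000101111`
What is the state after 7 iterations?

iteration 1: 11111011110000111110
iteration 2: 11110111100000111100
iteration 3: 11101111000000111000
iteration 4: 11011110000000110000
iteration 5: 10111100000000100000
iteration 6: 11111000000000100000
iteration 7: 11110000000000100000

11110000000000100000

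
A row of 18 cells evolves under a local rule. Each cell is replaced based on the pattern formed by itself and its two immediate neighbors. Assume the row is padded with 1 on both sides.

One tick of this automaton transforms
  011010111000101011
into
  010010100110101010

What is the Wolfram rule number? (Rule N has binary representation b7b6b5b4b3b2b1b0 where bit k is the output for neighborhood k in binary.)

29

position 7: 111 → 0  (bit 7 = 0)
position 2: 110 → 0  (bit 6 = 0)
position 0: 101 → 0  (bit 5 = 0)
position 9: 100 → 1  (bit 4 = 1)
position 1: 011 → 1  (bit 3 = 1)
position 4: 010 → 1  (bit 2 = 1)
position 11: 001 → 0  (bit 1 = 0)
position 10: 000 → 1  (bit 0 = 1)
bits b7..b0 = 00011101 = 29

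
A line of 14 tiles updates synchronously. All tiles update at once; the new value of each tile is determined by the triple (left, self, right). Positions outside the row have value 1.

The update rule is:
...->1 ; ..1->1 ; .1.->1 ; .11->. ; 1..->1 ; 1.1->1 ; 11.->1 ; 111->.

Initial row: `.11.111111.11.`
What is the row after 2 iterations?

11.111111.11..

1.11.....11.11
11.111111.11..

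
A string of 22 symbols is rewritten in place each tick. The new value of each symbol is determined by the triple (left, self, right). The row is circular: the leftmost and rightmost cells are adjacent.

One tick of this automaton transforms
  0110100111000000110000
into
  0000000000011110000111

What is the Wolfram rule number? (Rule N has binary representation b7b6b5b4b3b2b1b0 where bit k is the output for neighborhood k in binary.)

1

position 8: 111 → 0  (bit 7 = 0)
position 2: 110 → 0  (bit 6 = 0)
position 3: 101 → 0  (bit 5 = 0)
position 5: 100 → 0  (bit 4 = 0)
position 1: 011 → 0  (bit 3 = 0)
position 4: 010 → 0  (bit 2 = 0)
position 0: 001 → 0  (bit 1 = 0)
position 11: 000 → 1  (bit 0 = 1)
bits b7..b0 = 00000001 = 1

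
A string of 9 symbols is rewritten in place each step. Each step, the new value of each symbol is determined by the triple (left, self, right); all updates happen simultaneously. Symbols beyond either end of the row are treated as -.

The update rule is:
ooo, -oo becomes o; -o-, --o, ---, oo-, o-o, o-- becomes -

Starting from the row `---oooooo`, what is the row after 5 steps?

---o-----

step 1: ---ooooo-
step 2: ---oooo--
step 3: ---ooo---
step 4: ---oo----
step 5: ---o-----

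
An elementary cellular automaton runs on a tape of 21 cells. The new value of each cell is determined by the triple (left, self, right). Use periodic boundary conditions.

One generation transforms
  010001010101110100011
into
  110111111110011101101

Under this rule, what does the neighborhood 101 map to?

1

At position 0 the neighborhood is 101; the next row has 1 there.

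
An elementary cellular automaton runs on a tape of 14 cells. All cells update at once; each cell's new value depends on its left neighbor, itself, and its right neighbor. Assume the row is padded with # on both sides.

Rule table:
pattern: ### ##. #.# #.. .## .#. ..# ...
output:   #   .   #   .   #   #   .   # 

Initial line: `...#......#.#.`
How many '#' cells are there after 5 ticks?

.#.#.####.####
########.#####
#######.######
######.#######
#####.########
count of #: 13

13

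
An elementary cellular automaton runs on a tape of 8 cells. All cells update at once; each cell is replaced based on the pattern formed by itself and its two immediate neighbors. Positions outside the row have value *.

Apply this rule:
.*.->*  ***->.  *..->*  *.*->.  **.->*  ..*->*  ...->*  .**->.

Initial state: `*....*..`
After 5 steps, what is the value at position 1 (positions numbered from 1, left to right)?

********
........
********  (repeats step 1; period 2)
step 5: ********
position 1 holds *

*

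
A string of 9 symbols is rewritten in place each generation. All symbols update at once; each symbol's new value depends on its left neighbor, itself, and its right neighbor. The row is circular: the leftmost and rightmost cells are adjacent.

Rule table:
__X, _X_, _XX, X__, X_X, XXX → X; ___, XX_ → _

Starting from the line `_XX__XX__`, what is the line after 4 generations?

generation 1: XX_XXX_X_
generation 2: X_XXX_XXX
generation 3: _XXX_XXXX
generation 4: XXX_XXXX_

XXX_XXXX_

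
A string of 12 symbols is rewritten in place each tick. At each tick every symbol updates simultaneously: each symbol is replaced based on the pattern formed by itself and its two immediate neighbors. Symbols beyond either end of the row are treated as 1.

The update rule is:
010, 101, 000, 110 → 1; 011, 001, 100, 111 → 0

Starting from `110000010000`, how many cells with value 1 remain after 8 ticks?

6

tick 1: 010111010110
tick 2: 111001111011
tick 3: 001000001100
tick 4: 001011100100
tick 5: 001100100100
tick 6: 000100100100
tick 7: 010100100100
tick 8: 111100100100
count of 1: 6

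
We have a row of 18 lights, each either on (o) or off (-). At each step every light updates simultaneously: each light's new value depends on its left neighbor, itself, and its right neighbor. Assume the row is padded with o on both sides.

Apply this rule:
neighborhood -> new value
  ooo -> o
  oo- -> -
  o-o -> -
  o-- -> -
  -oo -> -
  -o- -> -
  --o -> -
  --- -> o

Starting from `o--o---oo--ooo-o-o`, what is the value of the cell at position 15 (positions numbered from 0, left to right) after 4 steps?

-

step 1: -----o------o-----
step 2: -ooo---oooo---ooo-
step 3: --o--o--oo--o--o--
step 4: ------------------
position 15 holds -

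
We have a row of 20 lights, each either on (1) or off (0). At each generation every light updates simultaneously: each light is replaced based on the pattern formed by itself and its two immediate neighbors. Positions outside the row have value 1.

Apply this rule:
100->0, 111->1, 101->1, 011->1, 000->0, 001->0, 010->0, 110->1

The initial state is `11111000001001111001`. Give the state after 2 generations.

generation 1: 11111000000001111001
generation 2: 11111000000001111001

11111000000001111001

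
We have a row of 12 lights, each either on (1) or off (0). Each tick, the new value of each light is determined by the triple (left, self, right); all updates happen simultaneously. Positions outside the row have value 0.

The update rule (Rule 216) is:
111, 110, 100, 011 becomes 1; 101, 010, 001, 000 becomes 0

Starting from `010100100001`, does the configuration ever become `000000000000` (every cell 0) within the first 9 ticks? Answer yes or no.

tick 1: 000010010000
tick 2: 000001001000
tick 3: 000000100100
tick 4: 000000010010
tick 5: 000000001001
tick 6: 000000000100
tick 7: 000000000010
tick 8: 000000000001
tick 9: 000000000000
all cells are 0 at tick 9

yes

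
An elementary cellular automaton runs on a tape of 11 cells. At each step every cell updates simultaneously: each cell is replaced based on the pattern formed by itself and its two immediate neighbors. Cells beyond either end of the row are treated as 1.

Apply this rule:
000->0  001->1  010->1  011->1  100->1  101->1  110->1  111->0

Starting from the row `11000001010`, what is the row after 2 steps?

step 1: 01100011111
step 2: 11110110000

11110110000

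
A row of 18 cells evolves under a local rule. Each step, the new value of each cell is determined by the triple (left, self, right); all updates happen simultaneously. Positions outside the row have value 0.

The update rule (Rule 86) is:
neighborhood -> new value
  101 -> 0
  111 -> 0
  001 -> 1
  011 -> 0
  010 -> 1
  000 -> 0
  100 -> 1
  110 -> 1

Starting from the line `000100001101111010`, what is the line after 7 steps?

step 1: 001110010100001011
step 2: 010011110110011001
step 3: 111100010011101111
step 4: 000110111100100001
step 5: 001010000111110011
step 6: 011011001000011101
step 7: 101001111100100101

101001111100100101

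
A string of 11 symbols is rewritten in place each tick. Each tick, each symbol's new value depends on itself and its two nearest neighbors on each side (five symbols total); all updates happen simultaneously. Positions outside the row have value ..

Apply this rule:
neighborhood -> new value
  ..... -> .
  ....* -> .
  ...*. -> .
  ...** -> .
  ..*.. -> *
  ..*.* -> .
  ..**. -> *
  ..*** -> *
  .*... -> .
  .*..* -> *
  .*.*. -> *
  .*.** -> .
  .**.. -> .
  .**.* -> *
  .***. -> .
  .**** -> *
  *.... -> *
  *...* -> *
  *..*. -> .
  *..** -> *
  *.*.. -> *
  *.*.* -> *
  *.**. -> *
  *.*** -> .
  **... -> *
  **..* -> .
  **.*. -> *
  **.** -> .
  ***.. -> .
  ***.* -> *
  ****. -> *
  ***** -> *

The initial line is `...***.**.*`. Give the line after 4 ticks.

tick 1: ...*.*.****
tick 2: ....**..**.
tick 3: ....*..**.*
tick 4: ....*******

....*******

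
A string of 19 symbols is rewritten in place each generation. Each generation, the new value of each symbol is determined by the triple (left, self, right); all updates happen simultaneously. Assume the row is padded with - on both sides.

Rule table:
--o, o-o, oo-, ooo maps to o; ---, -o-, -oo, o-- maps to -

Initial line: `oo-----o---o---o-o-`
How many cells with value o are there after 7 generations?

-o----o---o---o-o--
o----o---o---o-o---
----o---o---o-o----
---o---o---o-o-----
--o---o---o-o------
-o---o---o-o-------
o---o---o-o--------
count of o: 4

4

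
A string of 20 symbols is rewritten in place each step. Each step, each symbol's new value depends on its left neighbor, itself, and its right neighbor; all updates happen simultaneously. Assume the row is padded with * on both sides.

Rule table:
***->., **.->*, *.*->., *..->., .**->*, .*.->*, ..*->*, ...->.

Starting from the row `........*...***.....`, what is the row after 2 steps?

......***.***.*...**

.......**..**.*....*
......***.***.*...**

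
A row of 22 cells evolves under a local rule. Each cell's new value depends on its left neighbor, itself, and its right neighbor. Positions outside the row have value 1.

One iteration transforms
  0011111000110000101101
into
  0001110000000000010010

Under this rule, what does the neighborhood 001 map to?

0

At position 1 the neighborhood is 001; the next row has 0 there.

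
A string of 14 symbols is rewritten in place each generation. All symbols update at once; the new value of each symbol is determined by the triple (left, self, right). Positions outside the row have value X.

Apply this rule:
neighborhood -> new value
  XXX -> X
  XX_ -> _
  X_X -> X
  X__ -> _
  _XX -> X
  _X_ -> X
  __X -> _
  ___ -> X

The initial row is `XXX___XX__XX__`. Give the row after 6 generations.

generation 1: XX__X_X___X___
generation 2: X___XXX_X_X_X_
generation 3: __X_XX_XXXXXXX
generation 4: __XXX_XXXXXXXX
generation 5: __XX_XXXXXXXXX
generation 6: __X_XXXXXXXXXX

__X_XXXXXXXXXX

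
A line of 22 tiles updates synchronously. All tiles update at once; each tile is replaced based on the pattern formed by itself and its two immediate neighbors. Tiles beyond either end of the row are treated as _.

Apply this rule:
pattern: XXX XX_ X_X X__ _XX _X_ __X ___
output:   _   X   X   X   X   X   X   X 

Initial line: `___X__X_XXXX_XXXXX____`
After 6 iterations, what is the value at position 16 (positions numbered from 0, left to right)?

iteration 1: XXXXXXXXX__XXX___XXXXX
iteration 2: X_______XXXX_XXXXX___X
iteration 3: XXXXXXXXX__XXX___XXXXX  (repeats iteration 1; period 2)
iteration 6: X_______XXXX_XXXXX___X
position 16 holds X

X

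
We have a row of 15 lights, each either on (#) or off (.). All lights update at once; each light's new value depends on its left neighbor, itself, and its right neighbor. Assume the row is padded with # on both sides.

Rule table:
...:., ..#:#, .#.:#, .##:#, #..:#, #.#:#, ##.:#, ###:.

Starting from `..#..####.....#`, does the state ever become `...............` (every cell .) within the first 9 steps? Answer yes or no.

no

step 1: ######..##...##
step 2: .....######.##.
step 3: #...##....#####
step 4: ##.####..##....
step 5: .###..######..#
step 6: ##.####....####
step 7: .###..##..##...
step 8: ##.##########.#
step 9: .###........###
step 9 is .###........###, still not uniform .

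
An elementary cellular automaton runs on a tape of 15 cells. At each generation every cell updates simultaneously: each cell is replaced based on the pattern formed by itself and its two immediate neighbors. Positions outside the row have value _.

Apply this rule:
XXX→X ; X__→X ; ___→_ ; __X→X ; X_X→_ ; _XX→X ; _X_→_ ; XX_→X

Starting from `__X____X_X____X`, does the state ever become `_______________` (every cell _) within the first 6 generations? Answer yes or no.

_X_X__X___X__X_
X___XX_X_X_XX_X
_X_XXX_____XX__
X__XXXX___XXXX_
_XXXXXXX_XXXXXX
XXXXXXXX_XXXXXX
generation 6 is XXXXXXXX_XXXXXX, still not uniform _

no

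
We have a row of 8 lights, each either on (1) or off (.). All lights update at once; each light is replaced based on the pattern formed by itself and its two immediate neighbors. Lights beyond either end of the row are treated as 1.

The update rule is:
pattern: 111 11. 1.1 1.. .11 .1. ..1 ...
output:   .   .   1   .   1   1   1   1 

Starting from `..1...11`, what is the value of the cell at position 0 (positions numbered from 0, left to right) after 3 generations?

generation 1: .11.111.
generation 2: 11.11..1
generation 3: ..11..11
position 0 holds .

.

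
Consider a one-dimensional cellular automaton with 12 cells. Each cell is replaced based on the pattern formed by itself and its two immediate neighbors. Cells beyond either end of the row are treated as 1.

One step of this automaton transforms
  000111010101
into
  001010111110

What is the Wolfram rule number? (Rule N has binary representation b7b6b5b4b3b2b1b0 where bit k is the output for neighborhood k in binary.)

position 4: 111 → 1  (bit 7 = 1)
position 5: 110 → 0  (bit 6 = 0)
position 6: 101 → 1  (bit 5 = 1)
position 0: 100 → 0  (bit 4 = 0)
position 3: 011 → 0  (bit 3 = 0)
position 7: 010 → 1  (bit 2 = 1)
position 2: 001 → 1  (bit 1 = 1)
position 1: 000 → 0  (bit 0 = 0)
bits b7..b0 = 10100110 = 166

166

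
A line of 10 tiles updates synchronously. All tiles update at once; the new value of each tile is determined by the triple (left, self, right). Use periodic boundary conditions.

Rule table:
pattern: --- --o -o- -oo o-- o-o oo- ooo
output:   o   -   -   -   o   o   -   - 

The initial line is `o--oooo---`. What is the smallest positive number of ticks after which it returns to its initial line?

20

tick 1: -o-----oo-
tick 2: --oooo---o
tick 3: o-----oo--
tick 4: -oooo---o-
tick 5: -----oo--o
tick 6: oooo---o--
tick 7: ----oo--o-
tick 8: ooo---o--o
tick 9: ---oo--o--
tick 10: oo---o--oo
tick 11: --oo--o---
tick 12: o---o--ooo
tick 13: -oo--o----
tick 14: ---o--oooo
tick 15: oo--o-----
tick 16: --o--oooo-
tick 17: o--o-----o
tick 18: -o--oooo--
tick 19: --o-----oo
tick 20: o--oooo---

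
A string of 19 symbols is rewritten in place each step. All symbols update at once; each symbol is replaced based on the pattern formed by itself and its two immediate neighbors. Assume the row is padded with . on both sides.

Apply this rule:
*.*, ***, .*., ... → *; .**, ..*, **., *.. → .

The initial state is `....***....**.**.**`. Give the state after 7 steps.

***..*..**...*..*..
.*...*.....*.*..*.*
.*.*.*.***.***..***
.******.*.*.*....*.
..****.******.**.*.
*..**.*.****.*..**.
*....***.**.**.....

*....***.**.**.....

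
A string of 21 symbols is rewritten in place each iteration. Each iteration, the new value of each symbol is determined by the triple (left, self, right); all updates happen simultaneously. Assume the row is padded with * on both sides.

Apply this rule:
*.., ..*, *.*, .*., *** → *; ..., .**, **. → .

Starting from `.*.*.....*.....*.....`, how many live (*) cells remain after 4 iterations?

19

*****...***...***...*
****.*.*.*.*.*.*.*.*.
***.*****************
**.*.****************
count of *: 19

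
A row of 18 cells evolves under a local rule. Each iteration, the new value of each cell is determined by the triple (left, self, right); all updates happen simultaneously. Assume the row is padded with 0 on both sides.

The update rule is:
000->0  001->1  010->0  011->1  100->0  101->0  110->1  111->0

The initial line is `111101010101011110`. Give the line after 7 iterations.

000000010010000000

100100000000010010
001000000000100100
010000000001001000
100000000010010000
000000000100100000
000000001001000000
000000010010000000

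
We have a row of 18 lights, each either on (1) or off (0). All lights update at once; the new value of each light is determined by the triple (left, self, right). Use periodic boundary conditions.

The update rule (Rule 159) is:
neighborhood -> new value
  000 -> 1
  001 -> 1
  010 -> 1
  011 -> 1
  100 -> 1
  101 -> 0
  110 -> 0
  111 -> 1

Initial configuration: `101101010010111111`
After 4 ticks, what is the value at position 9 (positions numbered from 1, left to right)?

0

tick 1: 001001011110111111
tick 2: 111111011100111110
tick 3: 111110011011111100
tick 4: 111101110011111011
position 9 holds 0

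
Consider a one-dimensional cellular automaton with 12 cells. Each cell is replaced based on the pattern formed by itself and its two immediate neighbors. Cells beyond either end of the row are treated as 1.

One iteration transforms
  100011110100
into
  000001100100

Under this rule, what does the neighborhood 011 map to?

0

At position 4 the neighborhood is 011; the next row has 0 there.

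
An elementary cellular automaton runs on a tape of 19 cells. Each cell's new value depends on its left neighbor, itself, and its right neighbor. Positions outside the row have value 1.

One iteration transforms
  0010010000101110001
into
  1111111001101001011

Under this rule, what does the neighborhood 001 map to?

1

At position 1 the neighborhood is 001; the next row has 1 there.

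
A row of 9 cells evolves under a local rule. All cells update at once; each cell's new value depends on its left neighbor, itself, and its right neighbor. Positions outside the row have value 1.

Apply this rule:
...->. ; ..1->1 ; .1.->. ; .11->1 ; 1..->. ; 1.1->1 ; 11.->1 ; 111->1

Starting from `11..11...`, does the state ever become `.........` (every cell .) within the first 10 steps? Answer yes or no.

step 1: 11.111..1
step 2: 111111.11
step 3: 111111111
step 4: 111111111  (fixed point — unchanged through step 10)
step 10 is 111111111, still not uniform .

no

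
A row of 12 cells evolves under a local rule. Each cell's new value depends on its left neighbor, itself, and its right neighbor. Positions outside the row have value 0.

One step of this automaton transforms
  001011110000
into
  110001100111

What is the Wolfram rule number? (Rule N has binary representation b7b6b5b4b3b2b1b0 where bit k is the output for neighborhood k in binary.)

131

position 5: 111 → 1  (bit 7 = 1)
position 7: 110 → 0  (bit 6 = 0)
position 3: 101 → 0  (bit 5 = 0)
position 8: 100 → 0  (bit 4 = 0)
position 4: 011 → 0  (bit 3 = 0)
position 2: 010 → 0  (bit 2 = 0)
position 1: 001 → 1  (bit 1 = 1)
position 0: 000 → 1  (bit 0 = 1)
bits b7..b0 = 10000011 = 131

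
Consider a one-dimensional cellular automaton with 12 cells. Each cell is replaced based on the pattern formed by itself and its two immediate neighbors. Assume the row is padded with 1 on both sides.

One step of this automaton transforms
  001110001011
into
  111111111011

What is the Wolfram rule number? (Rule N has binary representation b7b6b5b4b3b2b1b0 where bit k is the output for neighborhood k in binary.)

position 3: 111 → 1  (bit 7 = 1)
position 4: 110 → 1  (bit 6 = 1)
position 9: 101 → 0  (bit 5 = 0)
position 0: 100 → 1  (bit 4 = 1)
position 2: 011 → 1  (bit 3 = 1)
position 8: 010 → 1  (bit 2 = 1)
position 1: 001 → 1  (bit 1 = 1)
position 6: 000 → 1  (bit 0 = 1)
bits b7..b0 = 11011111 = 223

223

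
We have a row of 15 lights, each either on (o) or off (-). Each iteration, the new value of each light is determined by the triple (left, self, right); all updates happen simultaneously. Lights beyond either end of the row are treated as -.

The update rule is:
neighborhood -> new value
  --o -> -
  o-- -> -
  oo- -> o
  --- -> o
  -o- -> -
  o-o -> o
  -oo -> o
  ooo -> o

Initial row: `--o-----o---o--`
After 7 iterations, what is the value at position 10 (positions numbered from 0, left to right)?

o---ooo---o---o
--o-ooo-o---o--
o--ooooo--o---o
---ooooo----o--
oo-ooooo-oo---o
ooooooooooo-o--
oooooooooooo--o
position 10 holds o

o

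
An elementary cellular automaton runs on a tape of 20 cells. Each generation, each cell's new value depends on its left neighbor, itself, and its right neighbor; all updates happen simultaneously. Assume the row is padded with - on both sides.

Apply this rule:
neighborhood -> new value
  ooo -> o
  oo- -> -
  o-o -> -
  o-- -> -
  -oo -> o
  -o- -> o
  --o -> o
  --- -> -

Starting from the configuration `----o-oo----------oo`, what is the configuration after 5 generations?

generation 1: ---oo-o----------oo-
generation 2: --oo--o---------oo--
generation 3: -oo--oo--------oo---
generation 4: oo--oo--------oo----
generation 5: o--oo--------oo-----

o--oo--------oo-----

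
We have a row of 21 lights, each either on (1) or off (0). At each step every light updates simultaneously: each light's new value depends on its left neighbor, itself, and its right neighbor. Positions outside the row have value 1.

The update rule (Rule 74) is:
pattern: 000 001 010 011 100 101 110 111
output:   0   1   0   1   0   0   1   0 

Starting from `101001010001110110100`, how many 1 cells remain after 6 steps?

100010000011010110001
100100000111000110011
101000001101001110110
100000011100011010110
100000110100111000110
100001110001101001110
count of 1: 10

10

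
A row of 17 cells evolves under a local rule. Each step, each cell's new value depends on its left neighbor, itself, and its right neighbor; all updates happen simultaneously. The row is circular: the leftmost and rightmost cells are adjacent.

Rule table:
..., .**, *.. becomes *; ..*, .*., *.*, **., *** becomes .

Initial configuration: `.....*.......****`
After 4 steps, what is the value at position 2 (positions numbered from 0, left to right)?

step 1: ****..******.*...
step 2: *...*.*.......**.
step 3: .**....******.*..
step 4: .*.***.*.......**
position 2 holds .

.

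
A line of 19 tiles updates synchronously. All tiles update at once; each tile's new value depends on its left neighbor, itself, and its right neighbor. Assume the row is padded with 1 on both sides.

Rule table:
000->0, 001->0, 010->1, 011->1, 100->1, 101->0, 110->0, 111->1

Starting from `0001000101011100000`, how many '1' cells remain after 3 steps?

step 1: 1001100101011010000
step 2: 0101010101010011000
step 3: 0101010101011010100
count of 1: 9

9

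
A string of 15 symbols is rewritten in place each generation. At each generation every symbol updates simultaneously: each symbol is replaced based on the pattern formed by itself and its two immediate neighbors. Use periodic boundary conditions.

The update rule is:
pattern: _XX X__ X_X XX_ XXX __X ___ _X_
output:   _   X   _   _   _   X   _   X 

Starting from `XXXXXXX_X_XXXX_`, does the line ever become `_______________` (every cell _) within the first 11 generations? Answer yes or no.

yes

________X______
_______XXX_____
______X___X____
_____XXX_XXX___
____X_______X__
___XXX_____XXX_
__X___X___X___X
XXXX_XXX_XXX_XX
_______________
all cells are _ at generation 9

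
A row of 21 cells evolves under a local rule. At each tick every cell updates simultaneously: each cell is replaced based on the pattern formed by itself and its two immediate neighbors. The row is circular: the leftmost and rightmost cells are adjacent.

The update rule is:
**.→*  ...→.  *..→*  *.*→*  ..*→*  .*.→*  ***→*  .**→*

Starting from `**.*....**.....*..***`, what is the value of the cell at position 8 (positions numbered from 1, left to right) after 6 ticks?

tick 1: *****..****...*******
tick 2: ************.********
tick 3: *********************
tick 4: *********************  (fixed point — unchanged through tick 6)
position 8 holds *

*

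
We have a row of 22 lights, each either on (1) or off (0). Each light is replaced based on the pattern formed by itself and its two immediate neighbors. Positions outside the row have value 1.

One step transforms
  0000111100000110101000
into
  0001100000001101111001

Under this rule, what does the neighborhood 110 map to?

0

At position 7 the neighborhood is 110; the next row has 0 there.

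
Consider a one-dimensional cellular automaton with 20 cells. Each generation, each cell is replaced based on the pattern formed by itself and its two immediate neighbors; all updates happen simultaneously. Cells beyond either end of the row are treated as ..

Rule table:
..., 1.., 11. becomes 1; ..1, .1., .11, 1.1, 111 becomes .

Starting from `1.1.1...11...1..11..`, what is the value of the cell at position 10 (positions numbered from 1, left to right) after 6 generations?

.....11..111..1..111
1111..11...11..1...1
...11..111..11..11..
11..11...11..11..111
.11..111..11..11...1
..11...11..11..111..
position 10 holds .

.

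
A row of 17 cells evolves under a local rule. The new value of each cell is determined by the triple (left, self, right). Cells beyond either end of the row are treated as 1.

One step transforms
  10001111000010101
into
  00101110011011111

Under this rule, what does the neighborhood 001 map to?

At position 3 the neighborhood is 001; the next row has 0 there.

0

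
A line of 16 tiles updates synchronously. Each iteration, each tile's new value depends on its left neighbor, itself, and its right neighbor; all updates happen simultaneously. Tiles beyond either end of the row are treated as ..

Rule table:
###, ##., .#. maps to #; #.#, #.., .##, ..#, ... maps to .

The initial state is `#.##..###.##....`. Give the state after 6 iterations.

#..#....#..#....

iteration 1: #..#...##..#....
iteration 2: #..#....#..#....
iteration 3: #..#....#..#....  (fixed point — unchanged through iteration 6)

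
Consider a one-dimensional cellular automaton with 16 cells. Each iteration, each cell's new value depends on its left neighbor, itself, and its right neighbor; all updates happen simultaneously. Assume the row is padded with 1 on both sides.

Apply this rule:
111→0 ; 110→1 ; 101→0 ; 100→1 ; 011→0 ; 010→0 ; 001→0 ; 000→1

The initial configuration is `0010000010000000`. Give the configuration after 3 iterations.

iteration 1: 1001111001111110
iteration 2: 1100001100000010
iteration 3: 0111100111111000

0111100111111000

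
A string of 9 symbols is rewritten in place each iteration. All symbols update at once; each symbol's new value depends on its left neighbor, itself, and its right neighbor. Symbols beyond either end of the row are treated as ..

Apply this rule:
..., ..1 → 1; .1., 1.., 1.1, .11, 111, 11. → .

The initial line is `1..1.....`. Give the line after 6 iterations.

1111..1..

iteration 1: ..1..1111
iteration 2: 11..1....
iteration 3: ...1..111
iteration 4: 111..1...
iteration 5: ....1..11
iteration 6: 1111..1..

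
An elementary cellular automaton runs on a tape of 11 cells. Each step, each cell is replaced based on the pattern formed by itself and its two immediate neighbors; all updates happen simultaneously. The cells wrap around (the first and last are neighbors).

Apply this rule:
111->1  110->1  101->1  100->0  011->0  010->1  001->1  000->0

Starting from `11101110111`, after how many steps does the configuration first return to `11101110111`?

11

11110111011
11111011101
11111101110
01111110111
10111111011
11011111101
11101111110
01110111111
10111011111
11011101111
11101110111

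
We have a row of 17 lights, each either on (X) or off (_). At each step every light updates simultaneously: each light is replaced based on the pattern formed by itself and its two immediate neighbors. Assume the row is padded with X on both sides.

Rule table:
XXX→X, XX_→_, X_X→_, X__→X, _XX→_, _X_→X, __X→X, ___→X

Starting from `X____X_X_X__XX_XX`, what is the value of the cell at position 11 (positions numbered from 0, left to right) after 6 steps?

X

_XXXXX_X_XXX____X
__XXX__X__X_XXXX_
XX_X_XXXXXX__XX__
X__X__XXXX_XX__XX
_XXXXX_XX____XX_X
__XXX____XXXX____
position 11 holds X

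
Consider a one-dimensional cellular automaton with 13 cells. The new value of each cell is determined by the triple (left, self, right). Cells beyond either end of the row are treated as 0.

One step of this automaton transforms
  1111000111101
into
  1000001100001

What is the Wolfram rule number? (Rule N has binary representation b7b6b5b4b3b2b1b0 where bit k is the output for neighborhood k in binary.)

position 1: 111 → 0  (bit 7 = 0)
position 3: 110 → 0  (bit 6 = 0)
position 11: 101 → 0  (bit 5 = 0)
position 4: 100 → 0  (bit 4 = 0)
position 0: 011 → 1  (bit 3 = 1)
position 12: 010 → 1  (bit 2 = 1)
position 6: 001 → 1  (bit 1 = 1)
position 5: 000 → 0  (bit 0 = 0)
bits b7..b0 = 00001110 = 14

14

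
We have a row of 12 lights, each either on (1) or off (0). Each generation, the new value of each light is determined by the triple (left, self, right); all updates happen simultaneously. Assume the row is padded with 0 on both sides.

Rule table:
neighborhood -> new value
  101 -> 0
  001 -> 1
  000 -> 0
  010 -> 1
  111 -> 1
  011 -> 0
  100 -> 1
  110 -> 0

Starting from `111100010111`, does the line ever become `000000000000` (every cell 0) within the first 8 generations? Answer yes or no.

no

011010110010
100010001111
110111010110
000010010001
000111111011
001011110000
011001101000
100110001100
generation 8 is 100110001100, still not uniform 0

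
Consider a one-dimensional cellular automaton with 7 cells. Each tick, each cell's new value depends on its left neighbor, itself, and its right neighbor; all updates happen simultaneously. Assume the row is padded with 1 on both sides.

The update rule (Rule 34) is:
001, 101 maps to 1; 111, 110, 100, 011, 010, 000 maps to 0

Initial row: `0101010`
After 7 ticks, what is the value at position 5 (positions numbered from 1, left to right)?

1010101
0101010  (repeats tick 0; period 2)
tick 7: 1010101
position 5 holds 1

1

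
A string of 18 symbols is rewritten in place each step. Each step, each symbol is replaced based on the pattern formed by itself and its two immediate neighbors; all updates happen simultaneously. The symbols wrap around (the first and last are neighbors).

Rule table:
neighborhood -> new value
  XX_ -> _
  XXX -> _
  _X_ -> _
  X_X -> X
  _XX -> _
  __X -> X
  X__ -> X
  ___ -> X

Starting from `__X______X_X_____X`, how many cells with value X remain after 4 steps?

step 1: XX_XXXXXX_X_XXXXX_
step 2: __X______X_X_____X  (repeats step 0; period 2)
step 4: __X______X_X_____X
count of X: 4

4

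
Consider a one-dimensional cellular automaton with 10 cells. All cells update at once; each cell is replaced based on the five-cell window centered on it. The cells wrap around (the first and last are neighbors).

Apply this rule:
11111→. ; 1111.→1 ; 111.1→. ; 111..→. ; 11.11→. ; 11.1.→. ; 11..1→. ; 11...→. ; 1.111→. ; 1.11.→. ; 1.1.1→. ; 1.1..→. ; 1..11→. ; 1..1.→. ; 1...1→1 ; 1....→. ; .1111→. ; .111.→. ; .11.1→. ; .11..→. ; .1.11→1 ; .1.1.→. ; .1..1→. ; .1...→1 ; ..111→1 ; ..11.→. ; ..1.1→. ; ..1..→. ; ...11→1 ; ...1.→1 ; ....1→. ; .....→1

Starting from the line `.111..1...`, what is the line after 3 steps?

11.....1..
....1.1...
11.1...1.1

11.1...1.1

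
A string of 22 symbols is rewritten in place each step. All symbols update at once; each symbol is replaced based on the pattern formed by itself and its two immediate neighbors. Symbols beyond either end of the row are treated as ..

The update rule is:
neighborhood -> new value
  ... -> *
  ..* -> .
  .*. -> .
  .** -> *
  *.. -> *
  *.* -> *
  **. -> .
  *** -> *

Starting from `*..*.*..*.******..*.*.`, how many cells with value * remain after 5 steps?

.*..*.*..******.*..*.*
..*..*.*.*****.*.*..*.
*..*..*.*****.*.*.*..*
.*..*..*****.*.*.*.*..
..*..*.****.*.*.*.*.**
count of *: 12

12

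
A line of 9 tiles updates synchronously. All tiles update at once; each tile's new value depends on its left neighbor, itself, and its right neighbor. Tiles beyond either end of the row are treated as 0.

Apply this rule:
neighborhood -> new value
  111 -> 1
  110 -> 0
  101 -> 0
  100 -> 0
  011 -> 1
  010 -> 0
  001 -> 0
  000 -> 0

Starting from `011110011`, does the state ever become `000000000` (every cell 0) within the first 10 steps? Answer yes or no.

yes

011100010
011000000
010000000
000000000
all cells are 0 at step 4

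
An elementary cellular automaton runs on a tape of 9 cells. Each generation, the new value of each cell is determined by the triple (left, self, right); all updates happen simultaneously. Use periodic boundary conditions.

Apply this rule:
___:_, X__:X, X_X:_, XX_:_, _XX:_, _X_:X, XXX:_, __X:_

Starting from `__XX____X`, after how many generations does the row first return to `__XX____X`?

18

generation 1: X___X___X
generation 2: _X__XX___
generation 3: _XX___X__
generation 4: ___X__XX_
generation 5: ___XX___X
generation 6: X____X__X
generation 7: _X___XX__
generation 8: _XX____X_
generation 9: ___X___XX
generation 10: X__XX____
generation 11: XX___X___
generation 12: __X__XX__
generation 13: __XX___X_
generation 14: ____X__XX
generation 15: X___XX___
generation 16: XX____X__
generation 17: __X___XX_
generation 18: __XX____X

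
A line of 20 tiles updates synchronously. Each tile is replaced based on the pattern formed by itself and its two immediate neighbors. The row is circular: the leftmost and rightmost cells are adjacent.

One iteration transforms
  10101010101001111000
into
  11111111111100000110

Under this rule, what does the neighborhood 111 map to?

0

At position 14 the neighborhood is 111; the next row has 0 there.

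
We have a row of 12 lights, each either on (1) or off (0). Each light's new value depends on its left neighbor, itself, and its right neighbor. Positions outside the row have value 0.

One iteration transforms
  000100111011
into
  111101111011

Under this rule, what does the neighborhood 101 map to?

At position 9 the neighborhood is 101; the next row has 0 there.

0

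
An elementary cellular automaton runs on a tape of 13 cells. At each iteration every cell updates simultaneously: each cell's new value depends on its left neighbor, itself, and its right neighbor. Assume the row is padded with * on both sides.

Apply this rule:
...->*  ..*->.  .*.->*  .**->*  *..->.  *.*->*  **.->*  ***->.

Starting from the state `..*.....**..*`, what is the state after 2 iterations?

..***.****..*

..*.***.**..*
..***.****..*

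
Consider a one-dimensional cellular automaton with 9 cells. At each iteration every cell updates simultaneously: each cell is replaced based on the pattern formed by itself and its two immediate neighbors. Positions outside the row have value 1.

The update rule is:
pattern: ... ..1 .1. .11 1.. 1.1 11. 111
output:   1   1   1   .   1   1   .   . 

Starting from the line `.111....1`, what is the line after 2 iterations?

iteration 1: 1...1111.
iteration 2: .111....1

.111....1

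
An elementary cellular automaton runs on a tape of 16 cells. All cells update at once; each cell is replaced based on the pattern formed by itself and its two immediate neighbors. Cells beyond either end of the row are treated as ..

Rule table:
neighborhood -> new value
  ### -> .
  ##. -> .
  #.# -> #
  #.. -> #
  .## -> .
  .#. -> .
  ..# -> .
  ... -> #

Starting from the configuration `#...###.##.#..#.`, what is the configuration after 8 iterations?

.##....#..#.#..#
...###..#..#.#..
##....#..#..#.##
..###..#..#..#..
#....#..#..#..##
.###..#..#..#...
....#..#..#..###
###..#..#..#....

###..#..#..#....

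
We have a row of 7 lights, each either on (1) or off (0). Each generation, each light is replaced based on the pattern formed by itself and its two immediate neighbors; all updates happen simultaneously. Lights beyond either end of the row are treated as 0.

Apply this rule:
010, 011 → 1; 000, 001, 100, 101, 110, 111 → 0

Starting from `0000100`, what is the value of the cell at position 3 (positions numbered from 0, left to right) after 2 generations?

0

generation 1: 0000100  (fixed point — unchanged through generation 2)
position 3 holds 0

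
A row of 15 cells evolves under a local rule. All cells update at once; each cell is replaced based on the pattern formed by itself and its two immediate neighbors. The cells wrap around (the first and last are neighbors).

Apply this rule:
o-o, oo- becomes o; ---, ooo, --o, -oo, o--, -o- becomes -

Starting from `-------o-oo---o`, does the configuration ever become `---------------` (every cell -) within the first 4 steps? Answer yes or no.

step 1: --------o-o----
step 2: ---------o-----
step 3: ---------------
all cells are - at step 3

yes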